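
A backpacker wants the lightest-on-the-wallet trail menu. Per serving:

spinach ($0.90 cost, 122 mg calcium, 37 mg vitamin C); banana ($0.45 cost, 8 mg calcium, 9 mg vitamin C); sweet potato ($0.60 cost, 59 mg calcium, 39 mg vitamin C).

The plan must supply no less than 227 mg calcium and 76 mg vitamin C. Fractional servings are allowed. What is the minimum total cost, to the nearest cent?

$1.73

At the optimum either one food covers both requirements or two foods hit both targets exactly; no other combination can be cheaper.
spinach only: max(227/122, 76/37) = 2.054 servings → $1.85.
banana only: max(227/8, 76/9) = 28.38 servings → $12.77.
sweet potato only: max(227/59, 76/39) = 3.847 servings → $2.31.
spinach + banana with both tight: 1.789 servings and 1.089 servings → $2.10.
spinach + sweet potato with both tight: 1.697 servings and 0.339 servings → $1.73.
banana + sweet potato: intersection lies outside the first quadrant.
The minimum over all feasible corners is $1.73.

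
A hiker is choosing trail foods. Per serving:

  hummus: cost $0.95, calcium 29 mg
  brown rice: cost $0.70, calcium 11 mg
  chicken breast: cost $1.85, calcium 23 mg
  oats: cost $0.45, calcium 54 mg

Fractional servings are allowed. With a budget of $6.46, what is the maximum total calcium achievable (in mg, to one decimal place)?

Calcium per dollar: oats 120, hummus 30.53, brown rice 15.71, chicken breast 12.43.
With no serving limits, spend the whole cost allowance on oats: $6.46 / $0.45 × 54 mg = 775.2 mg.

775.2 mg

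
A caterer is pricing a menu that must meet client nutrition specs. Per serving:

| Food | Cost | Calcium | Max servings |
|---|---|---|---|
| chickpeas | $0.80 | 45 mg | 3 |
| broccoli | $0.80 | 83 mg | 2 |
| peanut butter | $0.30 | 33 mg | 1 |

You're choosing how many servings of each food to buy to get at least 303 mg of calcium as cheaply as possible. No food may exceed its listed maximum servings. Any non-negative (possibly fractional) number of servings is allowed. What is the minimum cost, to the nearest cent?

Cost per mg of calcium: peanut butter $0.0091, broccoli $0.0096, chickpeas $0.0178.
Take 1 serving of peanut butter: +33.0 mg calcium for $0.30 (total $0.30, still need 270.0 mg).
Take 2 servings of broccoli: +166.0 mg calcium for $1.60 (total $1.90, still need 104.0 mg).
Take 2.311 servings of chickpeas: +104.0 mg calcium for $1.85 (total $3.75, still need 0.0 mg).
Greedy by cheapest-per-mg is optimal for a single linear constraint, so the minimum cost is $3.75.

$3.75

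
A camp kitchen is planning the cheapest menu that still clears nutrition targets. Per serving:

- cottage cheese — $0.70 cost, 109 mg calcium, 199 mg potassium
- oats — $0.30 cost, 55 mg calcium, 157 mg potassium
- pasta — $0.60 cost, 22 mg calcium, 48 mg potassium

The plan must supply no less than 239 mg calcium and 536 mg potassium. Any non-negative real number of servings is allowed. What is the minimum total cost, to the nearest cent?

Minimising a linear cost over {calcium ≥ 239, potassium ≥ 536, servings ≥ 0} — the optimum is at a vertex, using one or two foods.
cottage cheese only: max(239/109, 536/199) = 2.693 servings → $1.89.
oats only: max(239/55, 536/157) = 4.345 servings → $1.30.
pasta only: max(239/22, 536/48) = 11.17 servings → $6.70.
cottage cheese + oats with both tight: 1.304 servings and 1.761 servings → $1.44.
cottage cheese + pasta with both targets exact would need a negative amount; discard.
oats + pasta with both tight: 0.3931 servings and 9.881 servings → $6.05.
Cheapest feasible corner: $1.30.

$1.30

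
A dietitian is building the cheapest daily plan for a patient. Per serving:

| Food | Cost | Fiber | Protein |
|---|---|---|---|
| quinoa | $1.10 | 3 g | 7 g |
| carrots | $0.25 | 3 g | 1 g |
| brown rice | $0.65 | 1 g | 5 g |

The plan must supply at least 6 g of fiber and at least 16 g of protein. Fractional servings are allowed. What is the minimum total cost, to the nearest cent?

$2.20

quinoa only: max(6/3, 16/7) = 2.286 servings → $2.51.
carrots only: max(6/3, 16/1) = 16 servings → $4.00.
brown rice only: max(6/1, 16/5) = 6 servings → $3.90.
quinoa + carrots with both targets exact would need a negative amount; discard.
quinoa + brown rice with both tight: 1.75 servings and 0.75 servings → $2.41.
carrots + brown rice with both tight: 1 serving and 3 servings → $2.20.
The minimum over all feasible corners is $2.20.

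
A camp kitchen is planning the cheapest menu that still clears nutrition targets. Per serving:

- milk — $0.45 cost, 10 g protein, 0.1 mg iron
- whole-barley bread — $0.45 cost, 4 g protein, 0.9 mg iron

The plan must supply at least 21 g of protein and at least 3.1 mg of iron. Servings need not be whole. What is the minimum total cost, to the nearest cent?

milk only: max(21/10, 3.1/0.1) = 31 servings → $13.95.
whole-barley bread only: max(21/4, 3.1/0.9) = 5.25 servings → $2.36.
milk + whole-barley bread with both tight: 0.7558 servings and 3.36 servings → $1.85.
Cheapest feasible corner: $1.85.

$1.85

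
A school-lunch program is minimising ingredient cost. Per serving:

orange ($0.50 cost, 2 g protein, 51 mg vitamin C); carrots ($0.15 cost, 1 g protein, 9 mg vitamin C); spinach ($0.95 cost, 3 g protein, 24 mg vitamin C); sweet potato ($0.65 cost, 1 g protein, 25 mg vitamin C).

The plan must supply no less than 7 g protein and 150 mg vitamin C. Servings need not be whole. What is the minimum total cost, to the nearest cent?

$1.58

An LP optimum is at a vertex; with two nutrient constraints at most two foods are used. Check each candidate.
orange only: max(7/2, 150/51) = 3.5 servings → $1.75.
carrots only: max(7/1, 150/9) = 16.67 servings → $2.50.
spinach only: max(7/3, 150/24) = 6.25 servings → $5.94.
sweet potato only: max(7/1, 150/25) = 7 servings → $4.55.
orange + carrots with both tight: 2.636 servings and 1.727 servings → $1.58.
orange + spinach with both tight: 2.686 servings and 0.5429 servings → $1.86.
orange + sweet potato with both targets exact would need a negative amount; discard.
carrots + spinach with both targets exact would need a negative amount; discard.
carrots + sweet potato with both tight: 1.562 servings and 5.438 servings → $3.77.
spinach + sweet potato with both tight: 0.4902 servings and 5.529 servings → $4.06.
So the least-cost plan costs $1.58.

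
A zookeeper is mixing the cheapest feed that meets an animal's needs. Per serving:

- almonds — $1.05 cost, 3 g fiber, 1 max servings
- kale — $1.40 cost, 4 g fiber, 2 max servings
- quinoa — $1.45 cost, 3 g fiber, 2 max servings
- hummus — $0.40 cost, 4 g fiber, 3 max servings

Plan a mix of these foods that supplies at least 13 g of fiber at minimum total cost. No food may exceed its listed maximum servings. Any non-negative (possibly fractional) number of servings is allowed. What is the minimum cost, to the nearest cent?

Cost per g of fiber: hummus $0.1000, almonds $0.3500, kale $0.3500, quinoa $0.4833.
Take 3 servings of hummus: +12.0 g fiber for $1.20 (total $1.20, still need 1.0 g).
Take 0.3333 servings of almonds: +1.0 g fiber for $0.35 (total $1.55, still need 0.0 g).
Greedy by cheapest-per-g is optimal for a single linear constraint, so the minimum cost is $1.55.

$1.55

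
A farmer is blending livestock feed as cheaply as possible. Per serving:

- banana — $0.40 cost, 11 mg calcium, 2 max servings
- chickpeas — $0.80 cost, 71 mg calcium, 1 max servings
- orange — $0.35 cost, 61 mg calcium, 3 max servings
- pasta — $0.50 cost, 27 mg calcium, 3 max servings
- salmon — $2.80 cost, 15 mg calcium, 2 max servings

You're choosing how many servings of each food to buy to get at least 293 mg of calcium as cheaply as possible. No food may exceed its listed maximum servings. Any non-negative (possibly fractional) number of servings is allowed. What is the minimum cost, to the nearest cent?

$2.57

Cost per mg of calcium: orange $0.0057, chickpeas $0.0113, pasta $0.0185, banana $0.0364, salmon $0.1867.
Take 3 servings of orange: +183.0 mg calcium for $1.05 (total $1.05, still need 110.0 mg).
Take 1 serving of chickpeas: +71.0 mg calcium for $0.80 (total $1.85, still need 39.0 mg).
Take 1.444 servings of pasta: +39.0 mg calcium for $0.72 (total $2.57, still need 0.0 mg).
Filling from the cheapest source first is optimal under one linear minimum: $2.57.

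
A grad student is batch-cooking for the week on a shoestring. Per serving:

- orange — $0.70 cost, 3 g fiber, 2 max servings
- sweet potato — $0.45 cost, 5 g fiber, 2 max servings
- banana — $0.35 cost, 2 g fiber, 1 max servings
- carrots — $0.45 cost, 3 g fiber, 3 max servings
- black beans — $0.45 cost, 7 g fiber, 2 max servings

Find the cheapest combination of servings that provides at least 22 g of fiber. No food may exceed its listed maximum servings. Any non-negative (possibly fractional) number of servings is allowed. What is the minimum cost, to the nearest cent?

Cost per g of fiber: black beans $0.0643, sweet potato $0.0900, carrots $0.1500, banana $0.1750, orange $0.2333.
Take 2 servings of black beans: +14.0 g fiber for $0.90 (total $0.90, still need 8.0 g).
Take 1.6 servings of sweet potato: +8.0 g fiber for $0.72 (total $1.62, still need 0.0 g).
Filling from the cheapest source first is optimal under one linear minimum: $1.62.

$1.62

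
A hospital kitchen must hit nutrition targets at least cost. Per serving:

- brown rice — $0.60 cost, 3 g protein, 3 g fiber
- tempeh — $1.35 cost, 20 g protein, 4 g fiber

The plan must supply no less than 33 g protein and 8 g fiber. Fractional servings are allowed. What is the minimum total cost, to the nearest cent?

With two linear requirements the optimum uses one or two foods; enumerate the corners.
brown rice only: max(33/3, 8/3) = 11 servings → $6.60.
tempeh only: max(33/20, 8/4) = 2 servings → $2.70.
brown rice + tempeh with both tight: 0.5833 servings and 1.562 servings → $2.46.
The minimum over all feasible corners is $2.46.

$2.46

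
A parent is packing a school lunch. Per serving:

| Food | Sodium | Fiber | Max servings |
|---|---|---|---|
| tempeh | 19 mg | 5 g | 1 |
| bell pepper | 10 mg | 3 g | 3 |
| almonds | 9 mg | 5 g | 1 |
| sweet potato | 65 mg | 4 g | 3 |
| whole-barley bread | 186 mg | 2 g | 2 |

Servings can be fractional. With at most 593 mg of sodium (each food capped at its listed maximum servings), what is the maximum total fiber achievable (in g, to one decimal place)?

34.7 g

Fiber per mg sodium: almonds 0.5556, bell pepper 0.3, tempeh 0.2632, sweet potato 0.06154, whole-barley bread 0.01075.
Take 1 serving of almonds: uses 9 mg sodium, +5.0 g fiber (running total 5.0 g).
Take 3 servings of bell pepper: uses 30 mg sodium, +9.0 g fiber (running total 14.0 g).
Take 1 serving of tempeh: uses 19 mg sodium, +5.0 g fiber (running total 19.0 g).
Take 3 servings of sweet potato: uses 195 mg sodium, +12.0 g fiber (running total 31.0 g).
Take 1.828 servings of whole-barley bread: uses 340 mg sodium, +3.7 g fiber (running total 34.7 g).
Filling greedily by fiber-per-mg sodium is optimal for one linear limit, giving 34.7 g.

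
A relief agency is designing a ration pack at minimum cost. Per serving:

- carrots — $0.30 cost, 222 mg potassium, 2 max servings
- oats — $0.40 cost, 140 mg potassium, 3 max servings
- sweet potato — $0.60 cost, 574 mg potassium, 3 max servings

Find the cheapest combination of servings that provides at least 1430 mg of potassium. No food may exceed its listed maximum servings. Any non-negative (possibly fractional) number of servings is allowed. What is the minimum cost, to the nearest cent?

Cost per mg of potassium: sweet potato $0.0010, carrots $0.0014, oats $0.0029.
Take 2.491 servings of sweet potato: +1430.0 mg potassium for $1.49 (total $1.49, still need 0.0 mg).
Greedy by cheapest-per-mg is optimal for a single linear constraint, so the minimum cost is $1.49.

$1.49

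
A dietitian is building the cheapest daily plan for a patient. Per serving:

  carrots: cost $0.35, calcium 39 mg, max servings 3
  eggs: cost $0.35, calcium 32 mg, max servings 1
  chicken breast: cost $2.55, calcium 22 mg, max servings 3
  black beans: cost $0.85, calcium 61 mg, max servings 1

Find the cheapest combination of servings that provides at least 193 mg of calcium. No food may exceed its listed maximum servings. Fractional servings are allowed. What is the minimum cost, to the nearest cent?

$2.01

Cost per mg of calcium: carrots $0.0090, eggs $0.0109, black beans $0.0139, chicken breast $0.1159.
Take 3 servings of carrots: +117.0 mg calcium for $1.05 (total $1.05, still need 76.0 mg).
Take 1 serving of eggs: +32.0 mg calcium for $0.35 (total $1.40, still need 44.0 mg).
Take 0.7213 servings of black beans: +44.0 mg calcium for $0.61 (total $2.01, still need 0.0 mg).
Greedy by cheapest-per-mg is optimal for a single linear constraint, so the minimum cost is $2.01.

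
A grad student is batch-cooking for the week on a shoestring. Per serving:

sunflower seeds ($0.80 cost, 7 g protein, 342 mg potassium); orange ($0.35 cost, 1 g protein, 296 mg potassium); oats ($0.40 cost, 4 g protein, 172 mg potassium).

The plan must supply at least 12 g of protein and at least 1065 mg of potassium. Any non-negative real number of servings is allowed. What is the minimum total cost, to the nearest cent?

$1.74

The cheapest plan sits at a corner of the feasible region — with two constraints it uses at most two foods.
sunflower seeds only: max(12/7, 1065/342) = 3.114 servings → $2.49.
orange only: max(12/1, 1065/296) = 12 servings → $4.20.
oats only: max(12/4, 1065/172) = 6.192 servings → $2.48.
sunflower seeds + orange with both tight: 1.438 servings and 1.937 servings → $1.83.
sunflower seeds + oats: the both-tight solution has a negative serving — not a feasible corner.
orange + oats with both tight: 2.17 servings and 2.458 servings → $1.74.
The minimum over all feasible corners is $1.74.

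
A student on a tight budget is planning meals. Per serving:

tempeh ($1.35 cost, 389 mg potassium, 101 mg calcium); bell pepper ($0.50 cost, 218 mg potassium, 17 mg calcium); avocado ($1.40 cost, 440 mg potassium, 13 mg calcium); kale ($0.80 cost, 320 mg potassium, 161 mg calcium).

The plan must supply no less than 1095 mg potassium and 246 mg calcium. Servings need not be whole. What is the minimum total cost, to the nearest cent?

$2.59

Minimising a linear cost over {potassium ≥ 1095, calcium ≥ 246, servings ≥ 0} — the optimum is at a vertex, using one or two foods.
tempeh only: max(1095/389, 246/101) = 2.815 servings → $3.80.
bell pepper only: max(1095/218, 246/17) = 14.47 servings → $7.24.
avocado only: max(1095/440, 246/13) = 18.92 servings → $26.49.
kale only: max(1095/320, 246/161) = 3.422 servings → $2.74.
tempeh + bell pepper with both tight: 2.273 servings and 0.9673 servings → $3.55.
tempeh + avocado with both tight: 2.387 servings and 0.3784 servings → $3.75.
tempeh + kale: the both-tight solution has a negative serving — not a feasible corner.
bell pepper + avocado with both targets exact would need a negative amount; discard.
bell pepper + kale with both tight: 3.29 servings and 1.181 servings → $2.59.
avocado + kale with both tight: 1.463 servings and 1.41 servings → $3.18.
Cheapest feasible corner: $2.59.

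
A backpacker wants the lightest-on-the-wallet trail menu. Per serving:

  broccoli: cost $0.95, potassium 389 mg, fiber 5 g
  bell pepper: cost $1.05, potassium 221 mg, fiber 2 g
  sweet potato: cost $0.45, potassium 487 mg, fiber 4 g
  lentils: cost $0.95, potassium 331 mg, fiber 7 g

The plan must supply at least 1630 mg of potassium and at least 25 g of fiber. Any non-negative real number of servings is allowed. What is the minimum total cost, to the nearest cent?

Two binding constraints pin down two serving amounts, so the optimal mix uses at most two foods. The candidates are each food alone (scaled to the tighter of potassium/fiber) and each pair with both constraints tight.
broccoli only: max(1630/389, 25/5) = 5 servings → $4.75.
bell pepper only: max(1630/221, 25/2) = 12.5 servings → $13.12.
sweet potato only: max(1630/487, 25/4) = 6.25 servings → $2.81.
lentils only: max(1630/331, 25/7) = 4.924 servings → $4.68.
broccoli + bell pepper: the both-tight solution has a negative serving — not a feasible corner.
broccoli + sweet potato: intersection lies outside the first quadrant.
broccoli + lentils with both tight: 2.935 servings and 1.475 servings → $4.19.
bell pepper + sweet potato: the both-tight solution has a negative serving — not a feasible corner.
bell pepper + lentils with both tight: 3.542 servings and 2.559 servings → $6.15.
sweet potato + lentils with both tight: 1.504 servings and 2.712 servings → $3.25.
So the least-cost plan costs $2.81.

$2.81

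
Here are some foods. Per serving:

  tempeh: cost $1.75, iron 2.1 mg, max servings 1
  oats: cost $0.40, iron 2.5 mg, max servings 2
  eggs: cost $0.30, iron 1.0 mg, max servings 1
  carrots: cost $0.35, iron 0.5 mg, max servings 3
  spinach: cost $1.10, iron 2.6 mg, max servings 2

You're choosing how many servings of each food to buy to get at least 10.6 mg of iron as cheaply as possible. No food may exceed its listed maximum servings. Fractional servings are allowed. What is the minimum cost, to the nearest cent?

Cost per mg of iron: oats $0.1600, eggs $0.3000, spinach $0.4231, carrots $0.7000, tempeh $0.8333.
Take 2 servings of oats: +5.0 mg iron for $0.80 (total $0.80, still need 5.6 mg).
Take 1 serving of eggs: +1.0 mg iron for $0.30 (total $1.10, still need 4.6 mg).
Take 1.769 servings of spinach: +4.6 mg iron for $1.95 (total $3.05, still need 0.0 mg).
Greedy by cheapest-per-mg is optimal for a single linear constraint, so the minimum cost is $3.05.

$3.05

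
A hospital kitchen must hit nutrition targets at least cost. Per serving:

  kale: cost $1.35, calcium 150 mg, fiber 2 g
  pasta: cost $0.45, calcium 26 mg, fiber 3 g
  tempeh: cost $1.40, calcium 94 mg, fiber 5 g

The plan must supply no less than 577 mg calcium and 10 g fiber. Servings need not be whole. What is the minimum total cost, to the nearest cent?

$5.38

kale only: max(577/150, 10/2) = 5 servings → $6.75.
pasta only: max(577/26, 10/3) = 22.19 servings → $9.99.
tempeh only: max(577/94, 10/5) = 6.138 servings → $8.59.
kale + pasta with both tight: 3.696 servings and 0.8693 servings → $5.38.
kale + tempeh with both tight: 3.461 servings and 0.6157 servings → $5.53.
pasta + tempeh with both targets exact would need a negative amount; discard.
So the least-cost plan costs $5.38.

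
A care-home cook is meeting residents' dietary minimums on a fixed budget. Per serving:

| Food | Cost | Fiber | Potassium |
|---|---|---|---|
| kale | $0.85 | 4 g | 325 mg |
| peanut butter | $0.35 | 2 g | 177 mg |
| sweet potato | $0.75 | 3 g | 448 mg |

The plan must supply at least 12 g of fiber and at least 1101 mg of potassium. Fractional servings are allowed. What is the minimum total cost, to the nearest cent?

For a min-cost LP with two ≥-constraints, a basic feasible solution has at most two positive variables.
kale only: max(12/4, 1101/325) = 3.388 servings → $2.88.
peanut butter only: max(12/2, 1101/177) = 6.22 servings → $2.18.
sweet potato only: max(12/3, 1101/448) = 4 servings → $3.00.
kale + peanut butter: intersection lies outside the first quadrant.
kale + sweet potato with both tight: 2.537 servings and 0.6169 servings → $2.62.
peanut butter + sweet potato with both tight: 5.679 servings and 0.2137 servings → $2.15.
Cheapest feasible corner: $2.15.

$2.15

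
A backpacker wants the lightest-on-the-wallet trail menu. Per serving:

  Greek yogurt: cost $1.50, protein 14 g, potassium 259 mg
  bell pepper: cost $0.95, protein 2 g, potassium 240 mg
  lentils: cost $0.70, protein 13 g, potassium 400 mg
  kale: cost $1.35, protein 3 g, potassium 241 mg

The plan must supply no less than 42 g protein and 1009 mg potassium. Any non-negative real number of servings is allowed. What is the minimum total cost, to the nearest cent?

$2.26

Two binding constraints pin down two serving amounts, so the optimal mix uses at most two foods. The candidates are each food alone (scaled to the tighter of protein/potassium) and each pair with both constraints tight.
Greek yogurt only: max(42/14, 1009/259) = 3.896 servings → $5.84.
bell pepper only: max(42/2, 1009/240) = 21 servings → $19.95.
lentils only: max(42/13, 1009/400) = 3.231 servings → $2.26.
kale only: max(42/3, 1009/241) = 14 servings → $18.90.
Greek yogurt + bell pepper with both tight: 2.837 servings and 1.143 servings → $5.34.
Greek yogurt + lentils with both tight: 1.649 servings and 1.455 servings → $3.49.
Greek yogurt + kale with both tight: 2.732 servings and 1.251 servings → $5.79.
bell pepper + lentils: intersection lies outside the first quadrant.
bell pepper + kale: intersection lies outside the first quadrant.
lentils + kale: intersection lies outside the first quadrant.
So the least-cost plan costs $2.26.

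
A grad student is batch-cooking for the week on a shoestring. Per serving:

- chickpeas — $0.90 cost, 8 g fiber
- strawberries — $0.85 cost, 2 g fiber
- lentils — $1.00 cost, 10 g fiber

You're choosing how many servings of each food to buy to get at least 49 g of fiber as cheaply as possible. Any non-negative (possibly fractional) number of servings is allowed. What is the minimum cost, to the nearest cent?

$4.90

Cost per g of fiber: lentils $0.1000, chickpeas $0.1125, strawberries $0.4250.
With no serving limits, use only lentils: 49 g / 10 g = 4.9 servings × $1.00 = $4.90.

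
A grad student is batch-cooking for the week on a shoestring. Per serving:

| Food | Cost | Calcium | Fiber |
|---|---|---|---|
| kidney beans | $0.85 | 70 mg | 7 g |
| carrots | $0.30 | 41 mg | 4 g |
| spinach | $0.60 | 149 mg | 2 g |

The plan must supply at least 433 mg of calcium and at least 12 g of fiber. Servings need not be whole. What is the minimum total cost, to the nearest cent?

Minimising a linear cost over {calcium ≥ 433, fiber ≥ 12, servings ≥ 0} — the optimum is at a vertex, using one or two foods.
kidney beans only: max(433/70, 12/7) = 6.186 servings → $5.26.
carrots only: max(433/41, 12/4) = 10.56 servings → $3.17.
spinach only: max(433/149, 12/2) = 6 servings → $3.60.
kidney beans + carrots: intersection lies outside the first quadrant.
kidney beans + spinach with both tight: 1.021 servings and 2.426 servings → $2.32.
carrots + spinach with both tight: 1.794 servings and 2.412 servings → $1.99.
Cheapest feasible corner: $1.99.

$1.99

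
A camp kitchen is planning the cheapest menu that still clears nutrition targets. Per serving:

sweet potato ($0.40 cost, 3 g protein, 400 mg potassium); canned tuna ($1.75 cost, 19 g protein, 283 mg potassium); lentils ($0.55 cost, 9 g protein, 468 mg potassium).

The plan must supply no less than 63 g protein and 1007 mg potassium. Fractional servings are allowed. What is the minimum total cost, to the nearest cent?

Two binding constraints pin down two serving amounts, so the optimal mix uses at most two foods. The candidates are each food alone (scaled to the tighter of protein/potassium) and each pair with both constraints tight.
sweet potato only: max(63/3, 1007/400) = 21 servings → $8.40.
canned tuna only: max(63/19, 1007/283) = 3.558 servings → $6.23.
lentils only: max(63/9, 1007/468) = 7 servings → $3.85.
sweet potato + canned tuna with both tight: 0.1932 servings and 3.285 servings → $5.83.
sweet potato + lentils: intersection lies outside the first quadrant.
canned tuna + lentils with both tight: 3.218 servings and 0.2055 servings → $5.75.
So the least-cost plan costs $3.85.

$3.85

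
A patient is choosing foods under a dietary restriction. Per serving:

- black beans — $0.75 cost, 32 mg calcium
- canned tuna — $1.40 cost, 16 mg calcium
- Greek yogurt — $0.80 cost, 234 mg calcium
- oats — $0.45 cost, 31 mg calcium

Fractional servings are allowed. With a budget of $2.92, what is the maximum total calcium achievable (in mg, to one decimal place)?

854.1 mg

Calcium per dollar: Greek yogurt 292.5, oats 68.89, black beans 42.67, canned tuna 11.43.
With no serving limits, spend the whole cost allowance on Greek yogurt: $2.92 / $0.80 × 234 mg = 854.1 mg.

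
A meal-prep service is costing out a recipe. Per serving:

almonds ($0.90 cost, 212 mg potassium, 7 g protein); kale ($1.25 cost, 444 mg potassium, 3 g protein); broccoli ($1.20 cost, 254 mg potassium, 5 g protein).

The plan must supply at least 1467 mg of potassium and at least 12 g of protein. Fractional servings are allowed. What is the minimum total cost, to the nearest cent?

An LP optimum is at a vertex; with two nutrient constraints at most two foods are used. Check each candidate.
almonds only: max(1467/212, 12/7) = 6.92 servings → $6.23.
kale only: max(1467/444, 12/3) = 4 servings → $5.00.
broccoli only: max(1467/254, 12/5) = 5.776 servings → $6.93.
almonds + kale with both tight: 0.375 servings and 3.125 servings → $4.24.
almonds + broccoli: the both-tight solution has a negative serving — not a feasible corner.
kale + broccoli with both tight: 2.94 servings and 0.6358 servings → $4.44.
So the least-cost plan costs $4.24.

$4.24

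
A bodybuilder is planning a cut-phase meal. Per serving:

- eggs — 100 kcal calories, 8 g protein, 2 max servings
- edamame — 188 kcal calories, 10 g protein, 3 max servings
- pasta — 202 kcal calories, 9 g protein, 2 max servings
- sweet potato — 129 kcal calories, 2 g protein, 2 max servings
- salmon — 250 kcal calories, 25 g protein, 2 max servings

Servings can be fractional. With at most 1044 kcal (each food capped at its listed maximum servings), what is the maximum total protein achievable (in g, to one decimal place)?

Protein per kcal: salmon 0.1, eggs 0.08, edamame 0.05319, pasta 0.04455, sweet potato 0.0155.
Take 2 servings of salmon: uses 500 kcal, +50.0 g protein (running total 50.0 g).
Take 2 servings of eggs: uses 200 kcal, +16.0 g protein (running total 66.0 g).
Take 1.83 servings of edamame: uses 344 kcal, +18.3 g protein (running total 84.3 g).
Filling greedily by protein-per-kcal is optimal for one linear limit, giving 84.3 g.

84.3 g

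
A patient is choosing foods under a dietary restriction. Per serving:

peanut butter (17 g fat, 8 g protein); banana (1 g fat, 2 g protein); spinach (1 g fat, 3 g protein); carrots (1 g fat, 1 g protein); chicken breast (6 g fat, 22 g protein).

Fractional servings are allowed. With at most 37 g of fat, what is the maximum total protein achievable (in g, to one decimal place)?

Protein per g fat: chicken breast 3.667, spinach 3, banana 2, carrots 1, peanut butter 0.4706.
With no serving limits, spend the whole fat allowance on chicken breast: 37 g / 6 g × 22 g = 135.7 g.

135.7 g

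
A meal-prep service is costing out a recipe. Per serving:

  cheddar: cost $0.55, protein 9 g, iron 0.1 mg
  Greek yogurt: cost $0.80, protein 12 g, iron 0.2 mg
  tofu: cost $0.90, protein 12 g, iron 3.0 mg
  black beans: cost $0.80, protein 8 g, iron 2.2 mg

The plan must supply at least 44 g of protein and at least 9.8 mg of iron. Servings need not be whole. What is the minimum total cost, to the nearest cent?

The cheapest plan sits at a corner of the feasible region — with two constraints it uses at most two foods.
cheddar only: max(44/9, 9.8/0.1) = 98 servings → $53.90.
Greek yogurt only: max(44/12, 9.8/0.2) = 49 servings → $39.20.
tofu only: max(44/12, 9.8/3.0) = 3.667 servings → $3.30.
black beans only: max(44/8, 9.8/2.2) = 5.5 servings → $4.40.
cheddar + Greek yogurt: intersection lies outside the first quadrant.
cheddar + tofu with both tight: 0.5581 servings and 3.248 servings → $3.23.
cheddar + black beans with both tight: 0.9684 servings and 4.411 servings → $4.06.
Greek yogurt + tofu with both tight: 0.4286 servings and 3.238 servings → $3.26.
Greek yogurt + black beans with both tight: 0.7419 servings and 4.387 servings → $4.10.
tofu + black beans with both targets exact would need a negative amount; discard.
So the least-cost plan costs $3.23.

$3.23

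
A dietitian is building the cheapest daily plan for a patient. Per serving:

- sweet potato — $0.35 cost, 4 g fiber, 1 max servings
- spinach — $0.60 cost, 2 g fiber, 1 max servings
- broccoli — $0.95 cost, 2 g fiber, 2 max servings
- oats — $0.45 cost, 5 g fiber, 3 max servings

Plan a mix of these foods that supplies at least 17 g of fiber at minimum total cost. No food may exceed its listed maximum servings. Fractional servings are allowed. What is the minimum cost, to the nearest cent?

Cost per g of fiber: sweet potato $0.0875, oats $0.0900, spinach $0.3000, broccoli $0.4750.
Take 1 serving of sweet potato: +4.0 g fiber for $0.35 (total $0.35, still need 13.0 g).
Take 2.6 servings of oats: +13.0 g fiber for $1.17 (total $1.52, still need 0.0 g).
Greedy by cheapest-per-g is optimal for a single linear constraint, so the minimum cost is $1.52.

$1.52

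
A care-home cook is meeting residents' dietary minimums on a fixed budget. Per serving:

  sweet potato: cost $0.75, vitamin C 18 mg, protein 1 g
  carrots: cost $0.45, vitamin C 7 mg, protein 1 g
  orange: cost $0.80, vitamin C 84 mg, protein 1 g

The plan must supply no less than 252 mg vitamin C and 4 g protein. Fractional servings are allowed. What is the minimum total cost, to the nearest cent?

$2.82

This is a tiny linear program; its minimum lies at a vertex of the feasible set. List the vertices and price them.
sweet potato only: max(252/18, 4/1) = 14 servings → $10.50.
carrots only: max(252/7, 4/1) = 36 servings → $16.20.
orange only: max(252/84, 4/1) = 4 servings → $3.20.
sweet potato + carrots: the both-tight solution has a negative serving — not a feasible corner.
sweet potato + orange with both tight: 1.273 servings and 2.727 servings → $3.14.
carrots + orange with both tight: 1.091 servings and 2.909 servings → $2.82.
So the least-cost plan costs $2.82.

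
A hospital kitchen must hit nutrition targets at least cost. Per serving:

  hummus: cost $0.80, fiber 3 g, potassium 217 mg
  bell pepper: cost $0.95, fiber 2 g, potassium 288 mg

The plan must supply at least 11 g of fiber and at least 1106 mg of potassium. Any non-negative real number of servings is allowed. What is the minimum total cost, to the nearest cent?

For a min-cost LP with two ≥-constraints, a basic feasible solution has at most two positive variables.
hummus only: max(11/3, 1106/217) = 5.097 servings → $4.08.
bell pepper only: max(11/2, 1106/288) = 5.5 servings → $5.22.
hummus + bell pepper with both tight: 2.223 servings and 2.165 servings → $3.84.
Cheapest feasible corner: $3.84.

$3.84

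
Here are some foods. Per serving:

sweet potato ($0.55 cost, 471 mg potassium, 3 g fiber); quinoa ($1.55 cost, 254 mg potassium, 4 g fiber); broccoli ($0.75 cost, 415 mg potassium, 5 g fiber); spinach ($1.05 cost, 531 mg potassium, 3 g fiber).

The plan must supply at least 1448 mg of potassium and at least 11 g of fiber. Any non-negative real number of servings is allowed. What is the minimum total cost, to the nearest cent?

$1.89

Two binding constraints pin down two serving amounts, so the optimal mix uses at most two foods. The candidates are each food alone (scaled to the tighter of potassium/fiber) and each pair with both constraints tight.
sweet potato only: max(1448/471, 11/3) = 3.667 servings → $2.02.
quinoa only: max(1448/254, 11/4) = 5.701 servings → $8.84.
broccoli only: max(1448/415, 11/5) = 3.489 servings → $2.62.
spinach only: max(1448/531, 11/3) = 3.667 servings → $3.85.
sweet potato + quinoa with both tight: 2.672 servings and 0.746 servings → $2.63.
sweet potato + broccoli with both tight: 2.41 servings and 0.7541 servings → $1.89.
sweet potato + spinach: the both-tight solution has a negative serving — not a feasible corner.
quinoa + broccoli: the both-tight solution has a negative serving — not a feasible corner.
quinoa + spinach with both tight: 1.099 servings and 2.201 servings → $4.01.
broccoli + spinach with both tight: 1.062 servings and 1.897 servings → $2.79.
Cheapest feasible corner: $1.89.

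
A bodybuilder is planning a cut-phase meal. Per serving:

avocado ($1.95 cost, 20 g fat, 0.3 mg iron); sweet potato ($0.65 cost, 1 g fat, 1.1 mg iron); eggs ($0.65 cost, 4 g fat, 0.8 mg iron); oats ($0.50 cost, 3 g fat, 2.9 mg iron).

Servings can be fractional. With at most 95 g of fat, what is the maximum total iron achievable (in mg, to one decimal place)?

104.5 mg

Iron per g fat: sweet potato 1.1, oats 0.9667, eggs 0.2, avocado 0.015.
With no serving limits, spend the whole fat allowance on sweet potato: 95 g / 1 g × 1.1 mg = 104.5 mg.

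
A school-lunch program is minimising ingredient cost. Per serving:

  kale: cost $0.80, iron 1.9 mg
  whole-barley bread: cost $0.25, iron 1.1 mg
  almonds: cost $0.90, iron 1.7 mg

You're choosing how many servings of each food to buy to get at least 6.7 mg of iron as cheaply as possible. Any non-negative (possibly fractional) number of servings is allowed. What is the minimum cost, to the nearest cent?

Cost per mg of iron: whole-barley bread $0.2273, kale $0.4211, almonds $0.5294.
With no serving limits, use only whole-barley bread: 6.7 mg / 1.1 mg = 6.091 servings × $0.25 = $1.52.

$1.52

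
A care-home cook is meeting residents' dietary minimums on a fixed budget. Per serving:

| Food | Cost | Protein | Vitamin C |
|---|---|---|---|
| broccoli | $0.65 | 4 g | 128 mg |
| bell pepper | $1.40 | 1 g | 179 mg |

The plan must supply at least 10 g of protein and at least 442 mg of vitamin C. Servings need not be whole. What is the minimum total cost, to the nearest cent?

For a min-cost LP with two ≥-constraints, a basic feasible solution has at most two positive variables.
broccoli only: max(10/4, 442/128) = 3.453 servings → $2.24.
bell pepper only: max(10/1, 442/179) = 10 servings → $14.00.
broccoli + bell pepper with both tight: 2.293 servings and 0.8299 servings → $2.65.
The minimum over all feasible corners is $2.24.

$2.24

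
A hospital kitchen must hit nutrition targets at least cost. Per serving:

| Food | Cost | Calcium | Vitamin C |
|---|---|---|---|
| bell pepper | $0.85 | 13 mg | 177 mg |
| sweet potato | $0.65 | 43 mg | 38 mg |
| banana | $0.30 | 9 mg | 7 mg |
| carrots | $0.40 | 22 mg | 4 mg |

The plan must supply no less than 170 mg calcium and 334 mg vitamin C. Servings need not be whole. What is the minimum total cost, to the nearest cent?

bell pepper only: max(170/13, 334/177) = 13.08 servings → $11.12.
sweet potato only: max(170/43, 334/38) = 8.789 servings → $5.71.
banana only: max(170/9, 334/7) = 47.71 servings → $14.31.
carrots only: max(170/22, 334/4) = 83.5 servings → $33.40.
bell pepper + sweet potato with both tight: 1.11 servings and 3.618 servings → $3.30.
bell pepper + banana with both tight: 1.209 servings and 17.14 servings → $6.17.
bell pepper + carrots with both tight: 1.736 servings and 6.702 servings → $4.16.
sweet potato + banana with both targets exact would need a negative amount; discard.
sweet potato + carrots: the both-tight solution has a negative serving — not a feasible corner.
banana + carrots: intersection lies outside the first quadrant.
Cheapest feasible corner: $3.30.

$3.30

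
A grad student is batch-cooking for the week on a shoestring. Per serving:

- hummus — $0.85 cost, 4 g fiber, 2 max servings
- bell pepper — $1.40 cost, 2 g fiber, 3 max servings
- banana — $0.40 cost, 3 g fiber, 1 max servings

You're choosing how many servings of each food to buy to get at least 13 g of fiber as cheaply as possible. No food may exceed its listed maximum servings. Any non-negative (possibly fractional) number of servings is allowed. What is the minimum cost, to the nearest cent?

Cost per g of fiber: banana $0.1333, hummus $0.2125, bell pepper $0.7000.
Take 1 serving of banana: +3.0 g fiber for $0.40 (total $0.40, still need 10.0 g).
Take 2 servings of hummus: +8.0 g fiber for $1.70 (total $2.10, still need 2.0 g).
Take 1 serving of bell pepper: +2.0 g fiber for $1.40 (total $3.50, still need 0.0 g).
Greedy by cheapest-per-g is optimal for a single linear constraint, so the minimum cost is $3.50.

$3.50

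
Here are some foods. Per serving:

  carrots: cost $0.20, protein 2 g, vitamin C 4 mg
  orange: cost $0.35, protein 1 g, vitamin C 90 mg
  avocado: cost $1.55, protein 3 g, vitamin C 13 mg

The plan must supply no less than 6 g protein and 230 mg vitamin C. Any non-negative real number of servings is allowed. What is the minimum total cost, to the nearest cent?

$1.22

Compare the cost at each extreme point of the feasible region.
carrots only: max(6/2, 230/4) = 57.5 servings → $11.50.
orange only: max(6/1, 230/90) = 6 servings → $2.10.
avocado only: max(6/3, 230/13) = 17.69 servings → $27.42.
carrots + orange with both tight: 1.761 servings and 2.477 servings → $1.22.
carrots + avocado with both targets exact would need a negative amount; discard.
orange + avocado with both tight: 2.381 servings and 1.206 servings → $2.70.
So the least-cost plan costs $1.22.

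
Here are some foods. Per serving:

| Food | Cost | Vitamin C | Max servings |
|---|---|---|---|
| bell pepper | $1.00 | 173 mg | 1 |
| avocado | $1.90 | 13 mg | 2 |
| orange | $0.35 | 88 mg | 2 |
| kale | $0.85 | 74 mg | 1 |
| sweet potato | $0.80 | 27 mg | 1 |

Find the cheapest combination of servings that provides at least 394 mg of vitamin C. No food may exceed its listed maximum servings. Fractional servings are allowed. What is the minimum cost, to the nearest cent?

Cost per mg of vitamin C: orange $0.0040, bell pepper $0.0058, kale $0.0115, sweet potato $0.0296, avocado $0.1462.
Take 2 servings of orange: +176.0 mg vitamin C for $0.70 (total $0.70, still need 218.0 mg).
Take 1 serving of bell pepper: +173.0 mg vitamin C for $1.00 (total $1.70, still need 45.0 mg).
Take 0.6081 servings of kale: +45.0 mg vitamin C for $0.52 (total $2.22, still need 0.0 mg).
Filling from the cheapest source first is optimal under one linear minimum: $2.22.

$2.22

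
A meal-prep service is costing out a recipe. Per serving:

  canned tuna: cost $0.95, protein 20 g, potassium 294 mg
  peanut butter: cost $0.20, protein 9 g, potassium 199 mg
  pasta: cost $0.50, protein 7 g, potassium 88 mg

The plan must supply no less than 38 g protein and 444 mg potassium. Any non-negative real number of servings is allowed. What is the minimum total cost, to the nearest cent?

$0.84

The cheapest plan sits at a corner of the feasible region — with two constraints it uses at most two foods.
canned tuna only: max(38/20, 444/294) = 1.9 servings → $1.80.
peanut butter only: max(38/9, 444/199) = 4.222 servings → $0.84.
pasta only: max(38/7, 444/88) = 5.429 servings → $2.71.
canned tuna + peanut butter: intersection lies outside the first quadrant.
canned tuna + pasta: intersection lies outside the first quadrant.
peanut butter + pasta: intersection lies outside the first quadrant.
So the least-cost plan costs $0.84.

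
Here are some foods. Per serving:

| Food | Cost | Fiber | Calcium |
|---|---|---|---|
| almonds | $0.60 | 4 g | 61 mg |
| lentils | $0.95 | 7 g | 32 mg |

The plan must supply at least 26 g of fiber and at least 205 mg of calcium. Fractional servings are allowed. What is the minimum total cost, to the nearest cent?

$3.64

Two binding constraints pin down two serving amounts, so the optimal mix uses at most two foods. The candidates are each food alone (scaled to the tighter of fiber/calcium) and each pair with both constraints tight.
almonds only: max(26/4, 205/61) = 6.5 servings → $3.90.
lentils only: max(26/7, 205/32) = 6.406 servings → $6.09.
almonds + lentils with both tight: 2.017 servings and 2.562 servings → $3.64.
So the least-cost plan costs $3.64.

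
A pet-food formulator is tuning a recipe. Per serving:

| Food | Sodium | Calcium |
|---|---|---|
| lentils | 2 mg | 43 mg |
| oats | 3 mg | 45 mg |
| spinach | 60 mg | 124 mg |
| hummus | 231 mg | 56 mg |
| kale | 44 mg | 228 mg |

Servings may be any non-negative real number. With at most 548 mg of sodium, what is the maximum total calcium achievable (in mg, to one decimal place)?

Calcium per mg sodium: lentils 21.5, oats 15, kale 5.182, spinach 2.067, hummus 0.2424.
With no serving limits, spend the whole sodium allowance on lentils: 548 mg / 2 mg × 43 mg = 11782.0 mg.

11782.0 mg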